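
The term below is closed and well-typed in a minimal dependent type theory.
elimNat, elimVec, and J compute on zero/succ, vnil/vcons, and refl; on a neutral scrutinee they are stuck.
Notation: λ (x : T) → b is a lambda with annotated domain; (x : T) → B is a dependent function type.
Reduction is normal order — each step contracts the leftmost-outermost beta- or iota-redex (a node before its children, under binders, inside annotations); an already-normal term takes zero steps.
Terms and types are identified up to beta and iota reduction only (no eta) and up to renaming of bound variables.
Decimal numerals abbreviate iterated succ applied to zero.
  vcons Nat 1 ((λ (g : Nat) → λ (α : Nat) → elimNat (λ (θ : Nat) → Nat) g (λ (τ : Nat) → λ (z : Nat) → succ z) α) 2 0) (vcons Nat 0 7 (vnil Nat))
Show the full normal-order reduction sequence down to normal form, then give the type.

normal-order reduction sequence:
  vcons Nat 1 ((λ (g : Nat) → λ (α : Nat) → elimNat (λ (θ : Nat) → Nat) g (λ (τ : Nat) → λ (z : Nat) → succ z) α) 2 0) (vcons Nat 0 7 (vnil Nat))
  ~> vcons Nat 1 ((λ (g : Nat) → elimNat (λ (α : Nat) → Nat) 2 (λ (θ : Nat) → λ (τ : Nat) → succ τ) g) 0) (vcons Nat 0 7 (vnil Nat))
  ~> vcons Nat 1 (elimNat (λ (g : Nat) → Nat) 2 (λ (α : Nat) → λ (θ : Nat) → succ θ) 0) (vcons Nat 0 7 (vnil Nat))
  ~> vcons Nat 1 2 (vcons Nat 0 7 (vnil Nat))
inferred type:
  Vec Nat 2


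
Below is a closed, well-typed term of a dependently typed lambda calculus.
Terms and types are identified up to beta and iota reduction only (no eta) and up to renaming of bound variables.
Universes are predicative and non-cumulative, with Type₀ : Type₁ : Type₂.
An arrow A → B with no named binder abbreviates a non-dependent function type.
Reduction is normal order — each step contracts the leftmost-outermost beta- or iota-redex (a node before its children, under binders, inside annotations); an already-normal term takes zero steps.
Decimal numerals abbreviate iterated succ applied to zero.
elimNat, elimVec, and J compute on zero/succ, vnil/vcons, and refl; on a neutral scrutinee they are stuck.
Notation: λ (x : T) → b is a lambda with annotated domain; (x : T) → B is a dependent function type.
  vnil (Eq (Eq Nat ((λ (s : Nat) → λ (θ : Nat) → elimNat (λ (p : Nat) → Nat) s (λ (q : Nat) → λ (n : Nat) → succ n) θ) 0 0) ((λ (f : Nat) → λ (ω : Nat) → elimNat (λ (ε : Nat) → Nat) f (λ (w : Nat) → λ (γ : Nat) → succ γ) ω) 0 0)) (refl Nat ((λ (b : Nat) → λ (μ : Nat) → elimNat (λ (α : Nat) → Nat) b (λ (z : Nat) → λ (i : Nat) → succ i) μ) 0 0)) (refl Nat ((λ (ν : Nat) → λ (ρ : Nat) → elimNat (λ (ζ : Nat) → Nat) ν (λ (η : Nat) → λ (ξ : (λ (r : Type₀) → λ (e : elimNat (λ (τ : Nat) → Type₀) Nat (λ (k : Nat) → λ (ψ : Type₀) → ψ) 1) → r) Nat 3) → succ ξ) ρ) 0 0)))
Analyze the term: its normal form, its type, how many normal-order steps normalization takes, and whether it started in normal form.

reduced normal form:
  vnil (Eq (Eq Nat 0 0) (refl Nat 0) (refl Nat 0))
type:
  Vec (Eq (Eq Nat 0 0) (refl Nat 0) (refl Nat 0)) 0
reduction steps (normal order): 12
started in normal form: no
first contracted redex: a beta-redex


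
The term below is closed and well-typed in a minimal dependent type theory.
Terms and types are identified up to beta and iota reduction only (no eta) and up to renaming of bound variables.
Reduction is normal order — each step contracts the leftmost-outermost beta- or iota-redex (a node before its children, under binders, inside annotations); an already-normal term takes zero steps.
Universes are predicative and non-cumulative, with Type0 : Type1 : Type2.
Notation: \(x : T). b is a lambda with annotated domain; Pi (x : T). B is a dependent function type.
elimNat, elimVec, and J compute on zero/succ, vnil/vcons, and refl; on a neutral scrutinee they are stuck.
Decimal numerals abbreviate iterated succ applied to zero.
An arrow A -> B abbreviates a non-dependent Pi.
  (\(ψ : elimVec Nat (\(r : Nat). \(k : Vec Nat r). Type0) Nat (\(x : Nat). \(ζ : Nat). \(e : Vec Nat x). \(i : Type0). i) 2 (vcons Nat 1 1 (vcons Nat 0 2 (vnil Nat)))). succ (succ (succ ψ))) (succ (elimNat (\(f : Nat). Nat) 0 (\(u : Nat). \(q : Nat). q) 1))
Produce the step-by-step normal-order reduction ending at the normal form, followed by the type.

normal-order reduction:
  (\(ψ : elimVec Nat (\(r : Nat). \(k : Vec Nat r). Type0) Nat (\(x : Nat). \(ζ : Nat). \(e : Vec Nat x). \(i : Type0). i) 2 (vcons Nat 1 1 (vcons Nat 0 2 (vnil Nat)))). succ (succ (succ ψ))) (succ (elimNat (\(f : Nat). Nat) 0 (\(u : Nat). \(q : Nat). q) 1))
  ~> succ (succ (succ (succ (elimNat (\(ψ : Nat). Nat) 0 (\(r : Nat). \(k : Nat). k) 1))))
  ~> succ (succ (succ (succ ((\(ψ : Nat). \(r : Nat). r) 0 (elimNat (\(k : Nat). Nat) 0 (\(x : Nat). \(ζ : Nat). ζ) 0)))))
  ~> succ (succ (succ (succ ((\(ψ : Nat). ψ) (elimNat (\(r : Nat). Nat) 0 (\(k : Nat). \(x : Nat). x) 0)))))
  ~> succ (succ (succ (succ (elimNat (\(ψ : Nat). Nat) 0 (\(r : Nat). \(k : Nat). k) 0))))
  ~> 4
the term's type:
  Nat


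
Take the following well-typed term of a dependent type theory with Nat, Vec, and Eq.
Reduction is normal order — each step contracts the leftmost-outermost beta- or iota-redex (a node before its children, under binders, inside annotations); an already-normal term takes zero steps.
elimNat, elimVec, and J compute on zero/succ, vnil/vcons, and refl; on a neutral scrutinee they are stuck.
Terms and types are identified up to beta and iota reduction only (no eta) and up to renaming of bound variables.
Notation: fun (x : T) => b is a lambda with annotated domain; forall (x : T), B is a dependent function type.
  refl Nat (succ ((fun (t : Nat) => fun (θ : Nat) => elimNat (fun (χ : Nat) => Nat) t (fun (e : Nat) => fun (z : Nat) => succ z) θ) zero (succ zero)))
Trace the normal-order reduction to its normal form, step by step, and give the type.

normal-order reduction sequence:
  refl Nat (succ ((fun (t : Nat) => fun (θ : Nat) => elimNat (fun (χ : Nat) => Nat) t (fun (e : Nat) => fun (z : Nat) => succ z) θ) zero (succ zero)))
  ~> refl Nat (succ ((fun (t : Nat) => elimNat (fun (θ : Nat) => Nat) zero (fun (χ : Nat) => fun (e : Nat) => succ e) t) (succ zero)))
  ~> refl Nat (succ (elimNat (fun (t : Nat) => Nat) zero (fun (θ : Nat) => fun (χ : Nat) => succ χ) (succ zero)))
  ~> refl Nat (succ ((fun (t : Nat) => fun (θ : Nat) => succ θ) zero (elimNat (fun (χ : Nat) => Nat) zero (fun (e : Nat) => fun (z : Nat) => succ z) zero)))
  ~> refl Nat (succ ((fun (t : Nat) => succ t) (elimNat (fun (θ : Nat) => Nat) zero (fun (χ : Nat) => fun (e : Nat) => succ e) zero)))
  ~> refl Nat (succ (succ (elimNat (fun (t : Nat) => Nat) zero (fun (θ : Nat) => fun (χ : Nat) => succ χ) zero)))
  ~> refl Nat (succ (succ zero))
type:
  Eq Nat (succ (succ zero)) (succ (succ zero))


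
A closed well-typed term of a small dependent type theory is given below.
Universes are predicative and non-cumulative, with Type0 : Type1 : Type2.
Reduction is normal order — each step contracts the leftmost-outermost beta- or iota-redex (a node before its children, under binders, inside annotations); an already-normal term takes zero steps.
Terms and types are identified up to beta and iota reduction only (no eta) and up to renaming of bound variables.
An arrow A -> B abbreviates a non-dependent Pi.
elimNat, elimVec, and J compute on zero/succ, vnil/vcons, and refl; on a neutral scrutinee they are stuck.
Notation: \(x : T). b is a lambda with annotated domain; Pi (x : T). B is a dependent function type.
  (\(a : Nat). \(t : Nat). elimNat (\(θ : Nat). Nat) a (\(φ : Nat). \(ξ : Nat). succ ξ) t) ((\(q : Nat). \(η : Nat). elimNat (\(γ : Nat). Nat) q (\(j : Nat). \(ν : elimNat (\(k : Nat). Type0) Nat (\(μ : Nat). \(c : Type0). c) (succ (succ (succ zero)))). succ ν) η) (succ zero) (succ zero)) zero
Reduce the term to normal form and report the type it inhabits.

resulting normal form:
  succ (succ zero)
inferred type:
  Nat


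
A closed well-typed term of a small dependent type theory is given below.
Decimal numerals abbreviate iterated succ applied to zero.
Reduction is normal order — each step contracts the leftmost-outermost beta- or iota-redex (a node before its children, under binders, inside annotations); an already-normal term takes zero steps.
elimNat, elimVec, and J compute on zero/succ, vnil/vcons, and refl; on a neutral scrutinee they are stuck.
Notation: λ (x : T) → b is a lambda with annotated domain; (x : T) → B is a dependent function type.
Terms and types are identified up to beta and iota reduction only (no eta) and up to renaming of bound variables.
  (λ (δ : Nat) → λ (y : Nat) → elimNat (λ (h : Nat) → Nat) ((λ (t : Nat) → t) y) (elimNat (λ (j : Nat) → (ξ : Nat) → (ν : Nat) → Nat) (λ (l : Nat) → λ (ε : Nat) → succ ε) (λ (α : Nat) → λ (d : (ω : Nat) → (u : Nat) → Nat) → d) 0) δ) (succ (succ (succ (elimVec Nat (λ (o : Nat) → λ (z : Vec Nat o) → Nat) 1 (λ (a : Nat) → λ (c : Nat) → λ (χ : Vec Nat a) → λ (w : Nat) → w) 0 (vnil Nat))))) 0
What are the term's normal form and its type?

normal form:
  4
type:
  Nat


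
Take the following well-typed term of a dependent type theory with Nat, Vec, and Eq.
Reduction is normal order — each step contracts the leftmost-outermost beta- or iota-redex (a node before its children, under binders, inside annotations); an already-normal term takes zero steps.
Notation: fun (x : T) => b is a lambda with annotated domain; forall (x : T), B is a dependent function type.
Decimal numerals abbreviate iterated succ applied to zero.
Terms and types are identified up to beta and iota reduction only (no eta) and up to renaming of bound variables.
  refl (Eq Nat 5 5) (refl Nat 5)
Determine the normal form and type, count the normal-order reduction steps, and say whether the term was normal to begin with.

reduced normal form:
  refl (Eq Nat 5 5) (refl Nat 5)
the term's type:
  Eq (Eq Nat 5 5) (refl Nat 5) (refl Nat 5)
reduction steps (normal order): 0
started in normal form: yes


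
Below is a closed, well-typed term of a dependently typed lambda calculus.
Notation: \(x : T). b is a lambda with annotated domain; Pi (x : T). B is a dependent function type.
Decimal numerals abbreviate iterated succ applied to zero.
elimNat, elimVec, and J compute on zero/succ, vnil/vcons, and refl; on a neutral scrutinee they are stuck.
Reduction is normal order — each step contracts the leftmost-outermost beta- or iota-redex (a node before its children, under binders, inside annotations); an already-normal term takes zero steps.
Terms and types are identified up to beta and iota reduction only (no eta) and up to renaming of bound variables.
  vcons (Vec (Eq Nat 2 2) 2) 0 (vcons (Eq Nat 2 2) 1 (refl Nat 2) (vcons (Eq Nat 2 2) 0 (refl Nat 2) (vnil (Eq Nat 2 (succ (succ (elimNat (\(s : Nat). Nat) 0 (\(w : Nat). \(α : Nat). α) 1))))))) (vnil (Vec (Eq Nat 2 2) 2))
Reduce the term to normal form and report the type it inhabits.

reduced normal form:
  vcons (Vec (Eq Nat 2 2) 2) 0 (vcons (Eq Nat 2 2) 1 (refl Nat 2) (vcons (Eq Nat 2 2) 0 (refl Nat 2) (vnil (Eq Nat 2 2)))) (vnil (Vec (Eq Nat 2 2) 2))
inferred type:
  Vec (Vec (Eq Nat 2 2) 2) 1


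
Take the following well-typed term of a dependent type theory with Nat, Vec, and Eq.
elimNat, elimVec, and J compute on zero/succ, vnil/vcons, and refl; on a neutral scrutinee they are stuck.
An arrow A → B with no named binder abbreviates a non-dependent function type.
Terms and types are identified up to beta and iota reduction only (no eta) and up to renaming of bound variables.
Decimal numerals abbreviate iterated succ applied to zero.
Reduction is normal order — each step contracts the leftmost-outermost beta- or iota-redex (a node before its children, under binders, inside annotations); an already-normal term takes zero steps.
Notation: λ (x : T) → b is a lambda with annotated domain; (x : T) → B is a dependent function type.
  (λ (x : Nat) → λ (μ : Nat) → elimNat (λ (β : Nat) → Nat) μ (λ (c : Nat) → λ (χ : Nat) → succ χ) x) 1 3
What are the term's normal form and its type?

reduced normal form:
  4
inferred type:
  Nat
observation: 6 normal-order steps normalize the term, beginning with a beta-redex.


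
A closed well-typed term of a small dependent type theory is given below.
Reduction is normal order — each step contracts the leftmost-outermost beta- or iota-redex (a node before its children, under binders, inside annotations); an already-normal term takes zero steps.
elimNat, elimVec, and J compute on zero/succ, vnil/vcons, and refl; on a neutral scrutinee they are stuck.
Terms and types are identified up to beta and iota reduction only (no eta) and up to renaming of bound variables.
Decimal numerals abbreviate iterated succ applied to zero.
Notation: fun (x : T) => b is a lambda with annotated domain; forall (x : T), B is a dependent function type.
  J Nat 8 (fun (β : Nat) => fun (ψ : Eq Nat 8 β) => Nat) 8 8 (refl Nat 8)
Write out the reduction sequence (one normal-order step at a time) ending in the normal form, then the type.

normal-order reduction sequence:
  J Nat 8 (fun (β : Nat) => fun (ψ : Eq Nat 8 β) => Nat) 8 8 (refl Nat 8)
  ~> 8
type:
  Nat


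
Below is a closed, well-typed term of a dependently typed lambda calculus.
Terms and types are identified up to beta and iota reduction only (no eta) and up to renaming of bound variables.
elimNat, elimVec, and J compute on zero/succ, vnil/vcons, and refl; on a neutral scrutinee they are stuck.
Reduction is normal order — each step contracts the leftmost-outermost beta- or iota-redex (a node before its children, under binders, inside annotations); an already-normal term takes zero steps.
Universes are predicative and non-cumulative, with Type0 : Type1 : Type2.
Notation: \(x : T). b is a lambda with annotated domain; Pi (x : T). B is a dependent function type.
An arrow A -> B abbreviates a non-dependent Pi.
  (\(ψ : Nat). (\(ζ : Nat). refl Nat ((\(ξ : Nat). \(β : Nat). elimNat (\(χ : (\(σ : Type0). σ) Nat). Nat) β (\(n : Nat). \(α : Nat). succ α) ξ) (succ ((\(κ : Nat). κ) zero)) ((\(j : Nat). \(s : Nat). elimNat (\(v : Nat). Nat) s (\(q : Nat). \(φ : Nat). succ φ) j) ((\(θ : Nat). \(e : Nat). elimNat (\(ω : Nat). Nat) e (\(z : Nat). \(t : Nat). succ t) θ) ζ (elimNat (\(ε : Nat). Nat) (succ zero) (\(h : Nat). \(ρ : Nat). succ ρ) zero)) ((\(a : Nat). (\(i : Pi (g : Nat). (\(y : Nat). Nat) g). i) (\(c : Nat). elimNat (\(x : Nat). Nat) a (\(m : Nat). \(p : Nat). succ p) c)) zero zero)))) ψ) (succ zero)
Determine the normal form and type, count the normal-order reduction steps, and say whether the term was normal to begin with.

reduced normal form:
  refl Nat (succ (succ (succ zero)))
inferred type:
  Eq Nat (succ (succ (succ zero))) (succ (succ (succ zero)))
reduction steps (normal order): 30
term was already normal: no
first redex: a beta-redex


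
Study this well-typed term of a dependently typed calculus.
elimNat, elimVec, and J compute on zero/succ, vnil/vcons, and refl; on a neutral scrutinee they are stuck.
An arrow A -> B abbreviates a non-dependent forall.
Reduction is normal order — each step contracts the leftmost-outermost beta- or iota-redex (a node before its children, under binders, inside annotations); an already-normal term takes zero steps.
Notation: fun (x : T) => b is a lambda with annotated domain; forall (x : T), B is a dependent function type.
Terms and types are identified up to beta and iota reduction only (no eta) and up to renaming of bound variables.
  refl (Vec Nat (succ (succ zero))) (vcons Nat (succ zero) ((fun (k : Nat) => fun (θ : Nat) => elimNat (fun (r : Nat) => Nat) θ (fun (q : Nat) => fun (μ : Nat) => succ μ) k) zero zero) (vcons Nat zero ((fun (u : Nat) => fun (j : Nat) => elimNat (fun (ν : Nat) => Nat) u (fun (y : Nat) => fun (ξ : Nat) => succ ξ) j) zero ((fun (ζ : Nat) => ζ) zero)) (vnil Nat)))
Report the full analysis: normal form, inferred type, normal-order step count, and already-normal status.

normal form:
  refl (Vec Nat (succ (succ zero))) (vcons Nat (succ zero) zero (vcons Nat zero zero (vnil Nat)))
inferred type:
  Eq (Vec Nat (succ (succ zero))) (vcons Nat (succ zero) zero (vcons Nat zero zero (vnil Nat))) (vcons Nat (succ zero) zero (vcons Nat zero zero (vnil Nat)))
normal-order step count: 7
started in normal form: no
first redex: a beta-redex


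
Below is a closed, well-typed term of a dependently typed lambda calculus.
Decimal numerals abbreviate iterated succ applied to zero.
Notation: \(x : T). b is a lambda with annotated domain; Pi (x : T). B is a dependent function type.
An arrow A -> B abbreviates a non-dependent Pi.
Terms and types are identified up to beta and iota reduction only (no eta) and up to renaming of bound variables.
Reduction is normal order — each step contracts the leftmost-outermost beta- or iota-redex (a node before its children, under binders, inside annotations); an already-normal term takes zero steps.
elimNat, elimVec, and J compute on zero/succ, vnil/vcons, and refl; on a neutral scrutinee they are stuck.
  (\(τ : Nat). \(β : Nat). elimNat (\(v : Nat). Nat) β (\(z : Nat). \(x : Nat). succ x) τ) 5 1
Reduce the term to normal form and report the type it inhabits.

resulting normal form:
  6
type:
  Nat
observation: 18 normal-order steps separate the term from its normal form.


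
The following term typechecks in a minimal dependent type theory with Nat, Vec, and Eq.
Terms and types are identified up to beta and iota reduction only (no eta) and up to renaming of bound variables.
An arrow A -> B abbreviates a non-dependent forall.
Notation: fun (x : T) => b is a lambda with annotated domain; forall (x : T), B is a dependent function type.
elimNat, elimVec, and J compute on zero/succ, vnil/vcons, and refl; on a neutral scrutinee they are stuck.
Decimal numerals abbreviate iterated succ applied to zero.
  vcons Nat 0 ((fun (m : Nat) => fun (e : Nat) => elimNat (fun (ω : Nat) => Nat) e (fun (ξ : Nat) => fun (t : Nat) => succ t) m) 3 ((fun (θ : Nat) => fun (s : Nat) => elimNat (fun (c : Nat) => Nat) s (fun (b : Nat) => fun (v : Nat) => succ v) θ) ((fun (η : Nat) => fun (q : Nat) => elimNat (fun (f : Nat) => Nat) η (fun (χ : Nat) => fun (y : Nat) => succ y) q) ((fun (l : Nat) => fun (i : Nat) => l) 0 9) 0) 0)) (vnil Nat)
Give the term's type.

type:
  Vec Nat 1


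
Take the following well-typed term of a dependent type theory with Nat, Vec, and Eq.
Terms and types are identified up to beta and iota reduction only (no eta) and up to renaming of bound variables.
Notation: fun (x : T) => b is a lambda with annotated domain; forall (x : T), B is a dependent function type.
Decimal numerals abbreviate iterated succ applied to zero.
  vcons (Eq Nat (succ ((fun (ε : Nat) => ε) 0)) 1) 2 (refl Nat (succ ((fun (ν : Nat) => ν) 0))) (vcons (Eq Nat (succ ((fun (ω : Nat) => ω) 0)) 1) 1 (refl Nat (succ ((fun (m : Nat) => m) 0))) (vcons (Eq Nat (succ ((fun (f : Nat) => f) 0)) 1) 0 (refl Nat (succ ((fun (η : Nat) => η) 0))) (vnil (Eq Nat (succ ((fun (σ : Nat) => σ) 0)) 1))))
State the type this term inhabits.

type:
  Vec (Eq Nat 1 1) 3


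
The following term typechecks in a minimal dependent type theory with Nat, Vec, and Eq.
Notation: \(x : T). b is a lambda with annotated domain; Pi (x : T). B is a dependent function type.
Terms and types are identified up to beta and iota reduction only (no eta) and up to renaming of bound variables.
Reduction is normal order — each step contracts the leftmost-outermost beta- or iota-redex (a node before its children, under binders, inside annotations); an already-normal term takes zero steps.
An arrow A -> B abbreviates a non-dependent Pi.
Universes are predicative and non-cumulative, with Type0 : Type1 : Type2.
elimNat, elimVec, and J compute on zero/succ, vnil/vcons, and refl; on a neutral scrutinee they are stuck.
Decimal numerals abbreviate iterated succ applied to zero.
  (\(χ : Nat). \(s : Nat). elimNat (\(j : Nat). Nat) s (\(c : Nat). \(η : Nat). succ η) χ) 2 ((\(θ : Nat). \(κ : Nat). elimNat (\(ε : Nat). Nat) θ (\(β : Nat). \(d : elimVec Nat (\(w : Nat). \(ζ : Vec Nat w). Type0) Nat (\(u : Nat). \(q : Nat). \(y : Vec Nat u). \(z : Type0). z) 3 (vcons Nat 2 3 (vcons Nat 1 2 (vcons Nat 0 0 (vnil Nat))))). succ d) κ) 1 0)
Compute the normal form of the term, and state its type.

resulting normal form:
  3
type:
  Nat


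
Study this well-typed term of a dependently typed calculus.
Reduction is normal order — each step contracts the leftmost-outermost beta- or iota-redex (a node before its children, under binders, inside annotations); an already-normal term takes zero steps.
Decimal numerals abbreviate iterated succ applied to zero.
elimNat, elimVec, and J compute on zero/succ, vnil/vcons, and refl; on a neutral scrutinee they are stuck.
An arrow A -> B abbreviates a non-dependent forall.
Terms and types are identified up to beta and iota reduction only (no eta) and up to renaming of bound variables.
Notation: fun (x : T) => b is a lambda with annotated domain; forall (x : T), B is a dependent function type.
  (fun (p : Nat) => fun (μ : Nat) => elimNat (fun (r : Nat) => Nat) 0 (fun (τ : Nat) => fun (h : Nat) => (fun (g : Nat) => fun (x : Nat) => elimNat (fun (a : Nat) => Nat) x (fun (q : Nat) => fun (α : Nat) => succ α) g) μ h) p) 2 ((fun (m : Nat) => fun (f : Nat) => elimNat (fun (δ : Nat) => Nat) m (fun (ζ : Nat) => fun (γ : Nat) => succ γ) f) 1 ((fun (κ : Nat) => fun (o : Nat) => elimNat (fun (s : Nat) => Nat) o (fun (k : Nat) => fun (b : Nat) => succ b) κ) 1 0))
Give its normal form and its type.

resulting normal form:
  4
the term's type:
  Nat


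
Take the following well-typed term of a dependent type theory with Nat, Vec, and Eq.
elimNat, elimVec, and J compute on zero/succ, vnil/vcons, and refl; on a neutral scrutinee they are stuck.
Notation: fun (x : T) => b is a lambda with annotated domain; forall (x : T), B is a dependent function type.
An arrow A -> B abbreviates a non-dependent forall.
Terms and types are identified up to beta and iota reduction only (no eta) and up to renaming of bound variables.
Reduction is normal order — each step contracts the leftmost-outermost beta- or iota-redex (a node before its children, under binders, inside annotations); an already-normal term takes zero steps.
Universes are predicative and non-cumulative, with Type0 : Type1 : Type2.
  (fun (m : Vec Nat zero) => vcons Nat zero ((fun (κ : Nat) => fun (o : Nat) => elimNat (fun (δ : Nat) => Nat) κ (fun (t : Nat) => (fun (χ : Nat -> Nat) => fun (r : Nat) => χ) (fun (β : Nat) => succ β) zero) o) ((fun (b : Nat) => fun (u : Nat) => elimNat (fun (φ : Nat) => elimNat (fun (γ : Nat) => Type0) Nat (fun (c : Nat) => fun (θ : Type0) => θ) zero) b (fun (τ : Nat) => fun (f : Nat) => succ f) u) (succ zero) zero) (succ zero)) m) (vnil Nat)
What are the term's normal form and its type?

reduced normal form:
  vcons Nat zero (succ (succ zero)) (vnil Nat)
type:
  Vec Nat (succ zero)
observation: 12 normal-order steps separate the term from its normal form.


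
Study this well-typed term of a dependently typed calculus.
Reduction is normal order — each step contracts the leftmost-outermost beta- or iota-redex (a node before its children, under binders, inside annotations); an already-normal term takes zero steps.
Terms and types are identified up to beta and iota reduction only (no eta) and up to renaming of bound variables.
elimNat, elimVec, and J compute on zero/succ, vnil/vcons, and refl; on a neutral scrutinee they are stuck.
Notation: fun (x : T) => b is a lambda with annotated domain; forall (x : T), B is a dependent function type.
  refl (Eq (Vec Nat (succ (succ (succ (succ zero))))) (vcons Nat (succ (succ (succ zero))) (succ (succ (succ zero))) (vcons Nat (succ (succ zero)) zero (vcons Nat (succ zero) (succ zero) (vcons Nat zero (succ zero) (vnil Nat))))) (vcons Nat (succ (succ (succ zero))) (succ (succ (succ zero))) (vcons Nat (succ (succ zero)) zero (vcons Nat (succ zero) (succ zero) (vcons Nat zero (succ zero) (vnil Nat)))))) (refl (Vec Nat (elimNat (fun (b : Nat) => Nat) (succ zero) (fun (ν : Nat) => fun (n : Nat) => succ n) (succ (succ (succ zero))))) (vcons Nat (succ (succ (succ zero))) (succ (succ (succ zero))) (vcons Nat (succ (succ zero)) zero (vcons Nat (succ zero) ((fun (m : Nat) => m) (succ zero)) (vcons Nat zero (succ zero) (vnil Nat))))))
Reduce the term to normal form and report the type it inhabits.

normal form:
  refl (Eq (Vec Nat (succ (succ (succ (succ zero))))) (vcons Nat (succ (succ (succ zero))) (succ (succ (succ zero))) (vcons Nat (succ (succ zero)) zero (vcons Nat (succ zero) (succ zero) (vcons Nat zero (succ zero) (vnil Nat))))) (vcons Nat (succ (succ (succ zero))) (succ (succ (succ zero))) (vcons Nat (succ (succ zero)) zero (vcons Nat (succ zero) (succ zero) (vcons Nat zero (succ zero) (vnil Nat)))))) (refl (Vec Nat (succ (succ (succ (succ zero))))) (vcons Nat (succ (succ (succ zero))) (succ (succ (succ zero))) (vcons Nat (succ (succ zero)) zero (vcons Nat (succ zero) (succ zero) (vcons Nat zero (succ zero) (vnil Nat))))))
inferred type:
  Eq (Eq (Vec Nat (succ (succ (succ (succ zero))))) (vcons Nat (succ (succ (succ zero))) (succ (succ (succ zero))) (vcons Nat (succ (succ zero)) zero (vcons Nat (succ zero) (succ zero) (vcons Nat zero (succ zero) (vnil Nat))))) (vcons Nat (succ (succ (succ zero))) (succ (succ (succ zero))) (vcons Nat (succ (succ zero)) zero (vcons Nat (succ zero) (succ zero) (vcons Nat zero (succ zero) (vnil Nat)))))) (refl (Vec Nat (succ (succ (succ (succ zero))))) (vcons Nat (succ (succ (succ zero))) (succ (succ (succ zero))) (vcons Nat (succ (succ zero)) zero (vcons Nat (succ zero) (succ zero) (vcons Nat zero (succ zero) (vnil Nat)))))) (refl (Vec Nat (succ (succ (succ (succ zero))))) (vcons Nat (succ (succ (succ zero))) (succ (succ (succ zero))) (vcons Nat (succ (succ zero)) zero (vcons Nat (succ zero) (succ zero) (vcons Nat zero (succ zero) (vnil Nat))))))
observation: reduction starts at an elimNat iota-redex, and 11 normal-order steps reach the normal form.


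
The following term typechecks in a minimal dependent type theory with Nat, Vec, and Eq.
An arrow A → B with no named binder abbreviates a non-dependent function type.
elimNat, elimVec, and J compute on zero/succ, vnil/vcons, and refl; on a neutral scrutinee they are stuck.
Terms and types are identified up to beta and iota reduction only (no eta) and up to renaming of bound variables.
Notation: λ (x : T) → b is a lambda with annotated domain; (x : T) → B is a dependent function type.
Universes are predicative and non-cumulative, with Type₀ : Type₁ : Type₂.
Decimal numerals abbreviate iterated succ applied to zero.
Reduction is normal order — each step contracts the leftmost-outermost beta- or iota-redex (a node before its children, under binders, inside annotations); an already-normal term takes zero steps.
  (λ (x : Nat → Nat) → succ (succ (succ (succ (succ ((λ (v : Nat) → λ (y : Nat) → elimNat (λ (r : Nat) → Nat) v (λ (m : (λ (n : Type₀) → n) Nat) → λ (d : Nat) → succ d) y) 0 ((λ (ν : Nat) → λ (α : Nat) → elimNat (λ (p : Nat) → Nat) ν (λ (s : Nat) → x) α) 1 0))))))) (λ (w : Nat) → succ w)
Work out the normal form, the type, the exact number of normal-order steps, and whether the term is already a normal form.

normal form:
  6
type:
  Nat
normal-order step count: 11
already normal: no
first contracted redex: a beta-redex


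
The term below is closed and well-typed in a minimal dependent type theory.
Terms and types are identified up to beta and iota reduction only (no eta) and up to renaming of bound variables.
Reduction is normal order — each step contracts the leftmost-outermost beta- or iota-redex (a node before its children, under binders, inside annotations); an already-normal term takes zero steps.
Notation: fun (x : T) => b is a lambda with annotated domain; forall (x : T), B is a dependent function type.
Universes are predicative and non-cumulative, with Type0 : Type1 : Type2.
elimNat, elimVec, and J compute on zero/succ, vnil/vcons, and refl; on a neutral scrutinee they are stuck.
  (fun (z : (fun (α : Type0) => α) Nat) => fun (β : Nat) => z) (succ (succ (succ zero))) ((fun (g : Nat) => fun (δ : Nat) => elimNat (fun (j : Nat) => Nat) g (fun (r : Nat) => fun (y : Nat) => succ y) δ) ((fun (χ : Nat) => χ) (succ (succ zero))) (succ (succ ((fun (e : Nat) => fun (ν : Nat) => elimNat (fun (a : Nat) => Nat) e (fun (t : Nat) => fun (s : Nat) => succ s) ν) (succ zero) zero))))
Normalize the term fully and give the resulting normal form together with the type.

resulting normal form:
  succ (succ (succ zero))
inferred type:
  Nat


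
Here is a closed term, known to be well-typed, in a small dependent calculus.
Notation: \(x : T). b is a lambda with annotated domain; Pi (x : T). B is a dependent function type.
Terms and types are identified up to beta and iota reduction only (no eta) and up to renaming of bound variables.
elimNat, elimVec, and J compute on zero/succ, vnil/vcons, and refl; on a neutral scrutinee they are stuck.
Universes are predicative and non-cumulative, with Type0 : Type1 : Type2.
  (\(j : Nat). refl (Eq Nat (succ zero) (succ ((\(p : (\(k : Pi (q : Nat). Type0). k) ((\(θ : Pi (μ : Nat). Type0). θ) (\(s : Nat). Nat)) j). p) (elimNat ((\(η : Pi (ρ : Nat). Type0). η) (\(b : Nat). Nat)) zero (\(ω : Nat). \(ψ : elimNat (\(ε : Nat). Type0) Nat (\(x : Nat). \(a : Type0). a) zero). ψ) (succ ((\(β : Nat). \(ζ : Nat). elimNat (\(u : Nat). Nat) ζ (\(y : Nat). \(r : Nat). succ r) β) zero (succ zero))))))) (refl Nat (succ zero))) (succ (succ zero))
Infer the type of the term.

inferred type:
  Eq (Eq Nat (succ zero) (succ zero)) (refl Nat (succ zero)) (refl Nat (succ zero))


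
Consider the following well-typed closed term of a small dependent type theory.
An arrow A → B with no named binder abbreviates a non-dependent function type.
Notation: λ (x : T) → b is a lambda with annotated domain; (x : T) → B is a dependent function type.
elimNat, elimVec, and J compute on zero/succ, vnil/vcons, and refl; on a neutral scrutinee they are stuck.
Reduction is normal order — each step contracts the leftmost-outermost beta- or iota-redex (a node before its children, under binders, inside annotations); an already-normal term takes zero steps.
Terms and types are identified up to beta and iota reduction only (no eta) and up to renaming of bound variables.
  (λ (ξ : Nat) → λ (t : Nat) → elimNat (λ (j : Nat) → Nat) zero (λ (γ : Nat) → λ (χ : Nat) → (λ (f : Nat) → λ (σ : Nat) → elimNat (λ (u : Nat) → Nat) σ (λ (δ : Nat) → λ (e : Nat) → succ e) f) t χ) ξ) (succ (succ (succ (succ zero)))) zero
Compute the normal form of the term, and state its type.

resulting normal form:
  zero
the term's type:
  Nat
observation: the term reaches its normal form after 27 normal-order steps.


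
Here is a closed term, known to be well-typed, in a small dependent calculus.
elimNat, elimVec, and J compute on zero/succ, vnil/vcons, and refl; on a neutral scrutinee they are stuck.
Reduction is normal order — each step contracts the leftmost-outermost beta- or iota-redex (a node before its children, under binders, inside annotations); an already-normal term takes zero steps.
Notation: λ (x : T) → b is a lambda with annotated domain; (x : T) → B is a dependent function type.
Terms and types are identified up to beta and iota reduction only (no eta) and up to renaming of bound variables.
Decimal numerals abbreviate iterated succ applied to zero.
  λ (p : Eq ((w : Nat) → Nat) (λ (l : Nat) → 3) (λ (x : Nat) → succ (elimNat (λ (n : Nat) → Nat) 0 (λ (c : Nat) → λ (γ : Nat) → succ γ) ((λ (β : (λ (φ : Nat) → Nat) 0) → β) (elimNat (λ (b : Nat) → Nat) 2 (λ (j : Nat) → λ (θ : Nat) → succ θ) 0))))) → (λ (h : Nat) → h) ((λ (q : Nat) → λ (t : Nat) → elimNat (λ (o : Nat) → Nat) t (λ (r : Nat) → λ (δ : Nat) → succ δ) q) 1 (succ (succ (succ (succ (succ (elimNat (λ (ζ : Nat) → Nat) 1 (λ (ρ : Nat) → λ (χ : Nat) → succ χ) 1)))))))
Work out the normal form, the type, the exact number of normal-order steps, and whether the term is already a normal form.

reduced normal form:
  λ (p : Eq ((w : Nat) → Nat) (λ (l : Nat) → 3) (λ (x : Nat) → 3)) → 8
inferred type:
  (p : Eq ((w : Nat) → Nat) (λ (l : Nat) → 3) (λ (x : Nat) → 3)) → Nat
normal-order step count: 20
started in normal form: no
first redex: a beta-redex


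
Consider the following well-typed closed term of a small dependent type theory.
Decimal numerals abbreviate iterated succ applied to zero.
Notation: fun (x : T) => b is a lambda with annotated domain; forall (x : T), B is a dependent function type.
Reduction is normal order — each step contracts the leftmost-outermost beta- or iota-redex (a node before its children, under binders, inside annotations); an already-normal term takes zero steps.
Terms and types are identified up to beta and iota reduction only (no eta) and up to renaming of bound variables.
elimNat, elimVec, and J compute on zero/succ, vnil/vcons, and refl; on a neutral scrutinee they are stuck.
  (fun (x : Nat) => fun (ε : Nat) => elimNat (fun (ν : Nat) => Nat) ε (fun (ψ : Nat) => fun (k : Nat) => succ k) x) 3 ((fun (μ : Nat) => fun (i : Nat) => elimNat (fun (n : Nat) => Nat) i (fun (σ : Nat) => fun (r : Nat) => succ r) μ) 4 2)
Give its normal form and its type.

normal form:
  9
inferred type:
  Nat


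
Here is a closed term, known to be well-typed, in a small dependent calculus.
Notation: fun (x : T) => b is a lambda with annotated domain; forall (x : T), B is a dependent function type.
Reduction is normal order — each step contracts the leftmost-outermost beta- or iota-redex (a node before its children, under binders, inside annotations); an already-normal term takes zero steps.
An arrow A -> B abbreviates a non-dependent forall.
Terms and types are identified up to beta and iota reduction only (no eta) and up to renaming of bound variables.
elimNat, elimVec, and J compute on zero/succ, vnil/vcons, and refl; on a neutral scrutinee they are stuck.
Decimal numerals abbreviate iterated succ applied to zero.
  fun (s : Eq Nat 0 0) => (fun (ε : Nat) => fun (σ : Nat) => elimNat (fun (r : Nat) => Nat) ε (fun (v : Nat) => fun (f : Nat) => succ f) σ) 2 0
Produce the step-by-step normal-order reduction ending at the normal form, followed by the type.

reduction (normal order):
  fun (s : Eq Nat 0 0) => (fun (ε : Nat) => fun (σ : Nat) => elimNat (fun (r : Nat) => Nat) ε (fun (v : Nat) => fun (f : Nat) => succ f) σ) 2 0
  ~> fun (s : Eq Nat 0 0) => (fun (ε : Nat) => elimNat (fun (σ : Nat) => Nat) 2 (fun (r : Nat) => fun (v : Nat) => succ v) ε) 0
  ~> fun (s : Eq Nat 0 0) => elimNat (fun (ε : Nat) => Nat) 2 (fun (σ : Nat) => fun (r : Nat) => succ r) 0
  ~> fun (s : Eq Nat 0 0) => 2
type:
  Eq Nat 0 0 -> Nat


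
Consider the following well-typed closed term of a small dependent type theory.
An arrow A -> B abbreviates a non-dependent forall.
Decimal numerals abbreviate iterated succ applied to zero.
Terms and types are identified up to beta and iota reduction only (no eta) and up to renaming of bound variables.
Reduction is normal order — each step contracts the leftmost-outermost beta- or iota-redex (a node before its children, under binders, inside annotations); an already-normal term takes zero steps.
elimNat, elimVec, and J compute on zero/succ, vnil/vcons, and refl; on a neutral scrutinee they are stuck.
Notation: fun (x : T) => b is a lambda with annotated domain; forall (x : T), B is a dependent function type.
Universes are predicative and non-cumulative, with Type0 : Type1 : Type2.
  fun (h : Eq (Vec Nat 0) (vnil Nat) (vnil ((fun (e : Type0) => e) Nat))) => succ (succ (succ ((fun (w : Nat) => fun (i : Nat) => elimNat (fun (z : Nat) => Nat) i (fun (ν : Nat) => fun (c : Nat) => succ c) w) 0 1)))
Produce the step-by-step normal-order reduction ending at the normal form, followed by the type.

normal-order reduction sequence:
  fun (h : Eq (Vec Nat 0) (vnil Nat) (vnil ((fun (e : Type0) => e) Nat))) => succ (succ (succ ((fun (w : Nat) => fun (i : Nat) => elimNat (fun (z : Nat) => Nat) i (fun (ν : Nat) => fun (c : Nat) => succ c) w) 0 1)))
  ~> fun (h : Eq (Vec Nat 0) (vnil Nat) (vnil Nat)) => succ (succ (succ ((fun (e : Nat) => fun (w : Nat) => elimNat (fun (i : Nat) => Nat) w (fun (z : Nat) => fun (ν : Nat) => succ ν) e) 0 1)))
  ~> fun (h : Eq (Vec Nat 0) (vnil Nat) (vnil Nat)) => succ (succ (succ ((fun (e : Nat) => elimNat (fun (w : Nat) => Nat) e (fun (i : Nat) => fun (z : Nat) => succ z) 0) 1)))
  ~> fun (h : Eq (Vec Nat 0) (vnil Nat) (vnil Nat)) => succ (succ (succ (elimNat (fun (e : Nat) => Nat) 1 (fun (w : Nat) => fun (i : Nat) => succ i) 0)))
  ~> fun (h : Eq (Vec Nat 0) (vnil Nat) (vnil Nat)) => 4
inferred type:
  Eq (Vec Nat 0) (vnil Nat) (vnil Nat) -> Nat


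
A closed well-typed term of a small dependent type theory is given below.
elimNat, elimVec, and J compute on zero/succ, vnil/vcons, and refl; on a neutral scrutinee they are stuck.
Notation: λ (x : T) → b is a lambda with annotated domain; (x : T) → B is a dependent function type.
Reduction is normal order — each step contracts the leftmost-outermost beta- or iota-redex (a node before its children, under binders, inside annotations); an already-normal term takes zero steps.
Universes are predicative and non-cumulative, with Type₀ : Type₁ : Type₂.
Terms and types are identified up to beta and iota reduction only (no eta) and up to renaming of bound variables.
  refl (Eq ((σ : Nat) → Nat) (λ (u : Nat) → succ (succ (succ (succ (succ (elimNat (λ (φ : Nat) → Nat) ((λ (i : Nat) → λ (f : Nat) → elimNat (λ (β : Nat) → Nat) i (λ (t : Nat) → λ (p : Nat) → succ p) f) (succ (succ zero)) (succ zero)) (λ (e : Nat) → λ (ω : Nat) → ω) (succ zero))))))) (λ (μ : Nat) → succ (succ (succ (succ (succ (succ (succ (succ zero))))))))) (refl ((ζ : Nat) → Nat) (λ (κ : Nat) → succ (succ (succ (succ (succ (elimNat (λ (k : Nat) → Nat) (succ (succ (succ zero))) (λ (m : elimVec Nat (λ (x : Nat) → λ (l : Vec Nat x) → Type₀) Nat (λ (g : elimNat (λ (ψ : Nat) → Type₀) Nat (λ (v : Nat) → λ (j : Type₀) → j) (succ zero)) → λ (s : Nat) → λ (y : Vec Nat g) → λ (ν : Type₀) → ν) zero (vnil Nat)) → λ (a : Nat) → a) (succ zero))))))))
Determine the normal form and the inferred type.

reduced normal form:
  refl (Eq ((σ : Nat) → Nat) (λ (u : Nat) → succ (succ (succ (succ (succ (succ (succ (succ zero)))))))) (λ (φ : Nat) → succ (succ (succ (succ (succ (succ (succ (succ zero))))))))) (refl ((i : Nat) → Nat) (λ (f : Nat) → succ (succ (succ (succ (succ (succ (succ (succ zero)))))))))
the term's type:
  Eq (Eq ((σ : Nat) → Nat) (λ (u : Nat) → succ (succ (succ (succ (succ (succ (succ (succ zero)))))))) (λ (φ : Nat) → succ (succ (succ (succ (succ (succ (succ (succ zero))))))))) (refl ((i : Nat) → Nat) (λ (f : Nat) → succ (succ (succ (succ (succ (succ (succ (succ zero))))))))) (refl ((β : Nat) → Nat) (λ (t : Nat) → succ (succ (succ (succ (succ (succ (succ (succ zero)))))))))


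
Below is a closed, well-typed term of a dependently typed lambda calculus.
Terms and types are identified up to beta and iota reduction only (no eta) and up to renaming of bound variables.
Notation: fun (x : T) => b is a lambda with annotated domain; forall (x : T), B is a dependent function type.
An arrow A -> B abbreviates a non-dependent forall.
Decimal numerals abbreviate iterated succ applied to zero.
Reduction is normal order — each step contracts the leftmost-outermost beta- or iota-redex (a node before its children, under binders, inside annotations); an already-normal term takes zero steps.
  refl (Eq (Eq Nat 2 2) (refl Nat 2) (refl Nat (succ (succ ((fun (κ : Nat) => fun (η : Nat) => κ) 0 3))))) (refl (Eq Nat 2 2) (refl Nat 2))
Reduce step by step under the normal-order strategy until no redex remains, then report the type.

reduction (normal order):
  refl (Eq (Eq Nat 2 2) (refl Nat 2) (refl Nat (succ (succ ((fun (κ : Nat) => fun (η : Nat) => κ) 0 3))))) (refl (Eq Nat 2 2) (refl Nat 2))
  ~> refl (Eq (Eq Nat 2 2) (refl Nat 2) (refl Nat (succ (succ ((fun (κ : Nat) => 0) 3))))) (refl (Eq Nat 2 2) (refl Nat 2))
  ~> refl (Eq (Eq Nat 2 2) (refl Nat 2) (refl Nat 2)) (refl (Eq Nat 2 2) (refl Nat 2))
type:
  Eq (Eq (Eq Nat 2 2) (refl Nat 2) (refl Nat 2)) (refl (Eq Nat 2 2) (refl Nat 2)) (refl (Eq Nat 2 2) (refl Nat 2))
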